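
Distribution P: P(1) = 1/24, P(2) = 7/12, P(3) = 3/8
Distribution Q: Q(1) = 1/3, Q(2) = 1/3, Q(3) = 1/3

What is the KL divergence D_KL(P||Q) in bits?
0.4097 bits

D_KL(P||Q) = Σ P(x) log₂(P(x)/Q(x))

Computing term by term:
  P(1)·log₂(P(1)/Q(1)) = (1/24)·log₂((1/24)/(1/3)) = -0.12500
  P(2)·log₂(P(2)/Q(2)) = (7/12)·log₂((7/12)/(1/3)) = 0.47096
  P(3)·log₂(P(3)/Q(3)) = (3/8)·log₂((3/8)/(1/3)) = 0.06372

D_KL(P||Q) = -0.12500 + 0.47096 + 0.06372 = 0.40968 ≈ 0.4097 bits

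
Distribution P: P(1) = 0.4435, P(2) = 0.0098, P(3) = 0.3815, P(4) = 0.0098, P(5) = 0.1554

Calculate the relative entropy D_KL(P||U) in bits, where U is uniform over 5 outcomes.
0.7231 bits

U(i) = 1/5 for all i

D_KL(P||U) = Σ P(x) log₂(P(x) / (1/5))
           = Σ P(x) log₂(P(x)) + log₂(5)
           = log₂(5) - H(P)

H(P) = -Σ P(x) log₂(P(x)):
  -P(1)·log₂(P(1)) = -(0.4435)·log₂(0.4435) = 0.52022
  -P(2)·log₂(P(2)) = -(0.0098)·log₂(0.0098) = 0.06540
  -P(3)·log₂(P(3)) = -(0.3815)·log₂(0.3815) = 0.53038
  -P(4)·log₂(P(4)) = -(0.0098)·log₂(0.0098) = 0.06540
  -P(5)·log₂(P(5)) = -(0.1554)·log₂(0.1554) = 0.41740
H(P) = 0.52022 + 0.06540 + 0.53038 + 0.06540 + 0.41740 = 1.59880 bits

log₂(5) = 2.32193 bits

D_KL(P||U) = 2.32193 - 1.59880 = 0.72313 ≈ 0.7231 bits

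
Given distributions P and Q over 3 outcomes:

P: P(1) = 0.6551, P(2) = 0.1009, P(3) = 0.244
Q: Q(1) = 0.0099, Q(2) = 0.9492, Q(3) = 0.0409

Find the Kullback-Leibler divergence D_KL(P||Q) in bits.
4.2646 bits

D_KL(P||Q) = Σ P(x) log₂(P(x)/Q(x))

Computing term by term:
  P(1)·log₂(P(1)/Q(1)) = 0.6551·log₂(0.6551/0.0099) = 3.96214
  P(2)·log₂(P(2)/Q(2)) = 0.1009·log₂(0.1009/0.9492) = -0.32629
  P(3)·log₂(P(3)/Q(3)) = 0.244·log₂(0.244/0.0409) = 0.62872

D_KL(P||Q) = 3.96214 - 0.32629 + 0.62872 = 4.26457 ≈ 4.2646 bits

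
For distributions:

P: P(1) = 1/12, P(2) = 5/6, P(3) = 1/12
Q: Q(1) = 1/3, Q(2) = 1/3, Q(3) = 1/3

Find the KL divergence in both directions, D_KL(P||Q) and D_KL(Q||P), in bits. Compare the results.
D_KL(P||Q) = 0.7683 bits, D_KL(Q||P) = 0.8927 bits. D_KL(Q||P) is larger than D_KL(P||Q) by 0.1244 bits; the two directions differ.

D_KL(P||Q) = Σ P(x) log₂(P(x)/Q(x))

Computing term by term:
  P(1)·log₂(P(1)/Q(1)) = (1/12)·log₂((1/12)/(1/3)) = -0.16667
  P(2)·log₂(P(2)/Q(2)) = (5/6)·log₂((5/6)/(1/3)) = 1.10161
  P(3)·log₂(P(3)/Q(3)) = (1/12)·log₂((1/12)/(1/3)) = -0.16667

D_KL(P||Q) = -0.16667 + 1.10161 - 0.16667 = 0.76827 ≈ 0.7683 bits

D_KL(Q||P) = Σ Q(x) log₂(Q(x)/P(x))

Computing term by term:
  Q(1)·log₂(Q(1)/P(1)) = (1/3)·log₂((1/3)/(1/12)) = 0.66667
  Q(2)·log₂(Q(2)/P(2)) = (1/3)·log₂((1/3)/(5/6)) = -0.44064
  Q(3)·log₂(Q(3)/P(3)) = (1/3)·log₂((1/3)/(1/12)) = 0.66667

D_KL(Q||P) = 0.66667 - 0.44064 + 0.66667 = 0.89270 ≈ 0.8927 bits

These are NOT equal (difference: 0.1244 bits). KL divergence is asymmetric: D_KL(P||Q) ≠ D_KL(Q||P) in general.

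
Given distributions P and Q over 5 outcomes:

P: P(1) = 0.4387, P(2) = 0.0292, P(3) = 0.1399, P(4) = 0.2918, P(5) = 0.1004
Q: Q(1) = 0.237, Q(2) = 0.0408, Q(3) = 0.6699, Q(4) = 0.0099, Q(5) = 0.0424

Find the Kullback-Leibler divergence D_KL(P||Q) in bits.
1.6088 bits

D_KL(P||Q) = Σ P(x) log₂(P(x)/Q(x))

Computing term by term:
  P(1)·log₂(P(1)/Q(1)) = 0.4387·log₂(0.4387/0.237) = 0.38972
  P(2)·log₂(P(2)/Q(2)) = 0.0292·log₂(0.0292/0.0408) = -0.01409
  P(3)·log₂(P(3)/Q(3)) = 0.1399·log₂(0.1399/0.6699) = -0.31611
  P(4)·log₂(P(4)/Q(4)) = 0.2918·log₂(0.2918/0.0099) = 1.42439
  P(5)·log₂(P(5)/Q(5)) = 0.1004·log₂(0.1004/0.0424) = 0.12486

D_KL(P||Q) = 0.38972 - 0.01409 - 0.31611 + 1.42439 + 0.12486 = 1.60877 ≈ 1.6088 bits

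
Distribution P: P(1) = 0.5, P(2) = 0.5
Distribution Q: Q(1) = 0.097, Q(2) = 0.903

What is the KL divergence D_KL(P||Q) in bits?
0.7565 bits

D_KL(P||Q) = Σ P(x) log₂(P(x)/Q(x))

Computing term by term:
  P(1)·log₂(P(1)/Q(1)) = 0.5·log₂(0.5/0.097) = 1.18294
  P(2)·log₂(P(2)/Q(2)) = 0.5·log₂(0.5/0.903) = -0.42640

D_KL(P||Q) = 1.18294 - 0.42640 = 0.75654 ≈ 0.7565 bits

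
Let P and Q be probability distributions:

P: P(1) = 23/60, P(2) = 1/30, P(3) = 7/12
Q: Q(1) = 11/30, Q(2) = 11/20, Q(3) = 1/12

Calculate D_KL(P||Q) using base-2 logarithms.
1.5274 bits

D_KL(P||Q) = Σ P(x) log₂(P(x)/Q(x))

Computing term by term:
  P(1)·log₂(P(1)/Q(1)) = (23/60)·log₂((23/60)/(11/30)) = 0.02458
  P(2)·log₂(P(2)/Q(2)) = (1/30)·log₂((1/30)/(11/20)) = -0.13481
  P(3)·log₂(P(3)/Q(3)) = (7/12)·log₂((7/12)/(1/12)) = 1.63762

D_KL(P||Q) = 0.02458 - 0.13481 + 1.63762 = 1.52739 ≈ 1.5274 bits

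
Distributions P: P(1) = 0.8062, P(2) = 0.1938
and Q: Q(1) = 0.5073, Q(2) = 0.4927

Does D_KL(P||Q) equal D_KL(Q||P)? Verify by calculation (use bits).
D_KL(P||Q) = 0.2779 bits, D_KL(Q||P) = 0.3242 bits. No — D_KL(P||Q) ≠ D_KL(Q||P) for this pair.

D_KL(P||Q) = Σ P(x) log₂(P(x)/Q(x))

Computing term by term:
  P(1)·log₂(P(1)/Q(1)) = 0.8062·log₂(0.8062/0.5073) = 0.53878
  P(2)·log₂(P(2)/Q(2)) = 0.1938·log₂(0.1938/0.4927) = -0.26088

D_KL(P||Q) = 0.53878 - 0.26088 = 0.27790 ≈ 0.2779 bits

D_KL(Q||P) = Σ Q(x) log₂(Q(x)/P(x))

Computing term by term:
  Q(1)·log₂(Q(1)/P(1)) = 0.5073·log₂(0.5073/0.8062) = -0.33903
  Q(2)·log₂(Q(2)/P(2)) = 0.4927·log₂(0.4927/0.1938) = 0.66324

D_KL(Q||P) = -0.33903 + 0.66324 = 0.32421 ≈ 0.3242 bits

These are NOT equal (difference: 0.0463 bits). KL divergence is asymmetric: D_KL(P||Q) ≠ D_KL(Q||P) in general.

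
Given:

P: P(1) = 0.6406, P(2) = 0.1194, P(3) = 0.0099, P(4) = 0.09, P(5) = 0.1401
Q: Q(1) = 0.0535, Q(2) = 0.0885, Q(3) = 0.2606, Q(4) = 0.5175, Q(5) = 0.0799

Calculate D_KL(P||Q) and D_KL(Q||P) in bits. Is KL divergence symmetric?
D_KL(P||Q) = 2.1858 bits, D_KL(Q||P) = 2.2409 bits. No, KL divergence is not symmetric.

D_KL(P||Q) = Σ P(x) log₂(P(x)/Q(x))

Computing term by term:
  P(1)·log₂(P(1)/Q(1)) = 0.6406·log₂(0.6406/0.0535) = 2.29451
  P(2)·log₂(P(2)/Q(2)) = 0.1194·log₂(0.1194/0.0885) = 0.05159
  P(3)·log₂(P(3)/Q(3)) = 0.0099·log₂(0.0099/0.2606) = -0.04671
  P(4)·log₂(P(4)/Q(4)) = 0.09·log₂(0.09/0.5175) = -0.22712
  P(5)·log₂(P(5)/Q(5)) = 0.1401·log₂(0.1401/0.0799) = 0.11351

D_KL(P||Q) = 2.29451 + 0.05159 - 0.04671 - 0.22712 + 0.11351 = 2.18578 ≈ 2.1858 bits

D_KL(Q||P) = Σ Q(x) log₂(Q(x)/P(x))

Computing term by term:
  Q(1)·log₂(Q(1)/P(1)) = 0.0535·log₂(0.0535/0.6406) = -0.19163
  Q(2)·log₂(Q(2)/P(2)) = 0.0885·log₂(0.0885/0.1194) = -0.03824
  Q(3)·log₂(Q(3)/P(3)) = 0.2606·log₂(0.2606/0.0099) = 1.22958
  Q(4)·log₂(Q(4)/P(4)) = 0.5175·log₂(0.5175/0.09) = 1.30594
  Q(5)·log₂(Q(5)/P(5)) = 0.0799·log₂(0.0799/0.1401) = -0.06473

D_KL(Q||P) = -0.19163 - 0.03824 + 1.22958 + 1.30594 - 0.06473 = 2.24092 ≈ 2.2409 bits

These are NOT equal (difference: 0.0551 bits). KL divergence is asymmetric: D_KL(P||Q) ≠ D_KL(Q||P) in general.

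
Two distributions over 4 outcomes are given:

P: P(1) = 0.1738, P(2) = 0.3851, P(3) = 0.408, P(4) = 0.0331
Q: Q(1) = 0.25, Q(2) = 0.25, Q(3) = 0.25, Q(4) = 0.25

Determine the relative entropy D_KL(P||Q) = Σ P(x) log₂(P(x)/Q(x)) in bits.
0.3406 bits

D_KL(P||Q) = Σ P(x) log₂(P(x)/Q(x))

Computing term by term:
  P(1)·log₂(P(1)/Q(1)) = 0.1738·log₂(0.1738/0.25) = -0.09116
  P(2)·log₂(P(2)/Q(2)) = 0.3851·log₂(0.3851/0.25) = 0.24003
  P(3)·log₂(P(3)/Q(3)) = 0.408·log₂(0.408/0.25) = 0.28831
  P(4)·log₂(P(4)/Q(4)) = 0.0331·log₂(0.0331/0.25) = -0.09655

D_KL(P||Q) = -0.09116 + 0.24003 + 0.28831 - 0.09655 = 0.34063 ≈ 0.3406 bits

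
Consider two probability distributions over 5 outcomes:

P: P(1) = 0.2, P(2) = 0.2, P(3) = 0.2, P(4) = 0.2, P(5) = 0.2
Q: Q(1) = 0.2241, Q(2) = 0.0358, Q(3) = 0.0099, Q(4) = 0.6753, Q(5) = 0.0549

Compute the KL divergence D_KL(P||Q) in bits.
1.3528 bits

D_KL(P||Q) = Σ P(x) log₂(P(x)/Q(x))

Computing term by term:
  P(1)·log₂(P(1)/Q(1)) = 0.2·log₂(0.2/0.2241) = -0.03283
  P(2)·log₂(P(2)/Q(2)) = 0.2·log₂(0.2/0.0358) = 0.49639
  P(3)·log₂(P(3)/Q(3)) = 0.2·log₂(0.2/0.0099) = 0.86729
  P(4)·log₂(P(4)/Q(4)) = 0.2·log₂(0.2/0.6753) = -0.35111
  P(5)·log₂(P(5)/Q(5)) = 0.2·log₂(0.2/0.0549) = 0.37302

D_KL(P||Q) = -0.03283 + 0.49639 + 0.86729 - 0.35111 + 0.37302 = 1.35276 ≈ 1.3528 bits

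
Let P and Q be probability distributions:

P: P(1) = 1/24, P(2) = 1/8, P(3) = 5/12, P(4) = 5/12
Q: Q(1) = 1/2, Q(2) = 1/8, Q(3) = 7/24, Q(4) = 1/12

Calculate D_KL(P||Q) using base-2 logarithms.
1.0325 bits

D_KL(P||Q) = Σ P(x) log₂(P(x)/Q(x))

Computing term by term:
  P(1)·log₂(P(1)/Q(1)) = (1/24)·log₂((1/24)/(1/2)) = -0.14937
  P(2)·log₂(P(2)/Q(2)) = (1/8)·log₂((1/8)/(1/8)) = 0.00000
  P(3)·log₂(P(3)/Q(3)) = (5/12)·log₂((5/12)/(7/24)) = 0.21441
  P(4)·log₂(P(4)/Q(4)) = (5/12)·log₂((5/12)/(1/12)) = 0.96747

D_KL(P||Q) = -0.14937 + 0.00000 + 0.21441 + 0.96747 = 1.03251 ≈ 1.0325 bits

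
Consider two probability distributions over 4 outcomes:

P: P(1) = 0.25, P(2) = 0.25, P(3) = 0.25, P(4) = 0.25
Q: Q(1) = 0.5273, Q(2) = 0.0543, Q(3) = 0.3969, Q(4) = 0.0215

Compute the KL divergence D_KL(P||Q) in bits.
0.9997 bits

D_KL(P||Q) = Σ P(x) log₂(P(x)/Q(x))

Computing term by term:
  P(1)·log₂(P(1)/Q(1)) = 0.25·log₂(0.25/0.5273) = -0.26917
  P(2)·log₂(P(2)/Q(2)) = 0.25·log₂(0.25/0.0543) = 0.55073
  P(3)·log₂(P(3)/Q(3)) = 0.25·log₂(0.25/0.3969) = -0.16671
  P(4)·log₂(P(4)/Q(4)) = 0.25·log₂(0.25/0.0215) = 0.88488

D_KL(P||Q) = -0.26917 + 0.55073 - 0.16671 + 0.88488 = 0.99973 ≈ 0.9997 bits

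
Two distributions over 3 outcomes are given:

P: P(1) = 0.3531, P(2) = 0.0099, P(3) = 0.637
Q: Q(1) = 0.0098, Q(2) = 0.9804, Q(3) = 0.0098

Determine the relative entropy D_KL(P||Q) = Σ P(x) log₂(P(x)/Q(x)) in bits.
5.5965 bits

D_KL(P||Q) = Σ P(x) log₂(P(x)/Q(x))

Computing term by term:
  P(1)·log₂(P(1)/Q(1)) = 0.3531·log₂(0.3531/0.0098) = 1.82593
  P(2)·log₂(P(2)/Q(2)) = 0.0099·log₂(0.0099/0.9804) = -0.06564
  P(3)·log₂(P(3)/Q(3)) = 0.637·log₂(0.637/0.0098) = 3.83625

D_KL(P||Q) = 1.82593 - 0.06564 + 3.83625 = 5.59654 ≈ 5.5965 bits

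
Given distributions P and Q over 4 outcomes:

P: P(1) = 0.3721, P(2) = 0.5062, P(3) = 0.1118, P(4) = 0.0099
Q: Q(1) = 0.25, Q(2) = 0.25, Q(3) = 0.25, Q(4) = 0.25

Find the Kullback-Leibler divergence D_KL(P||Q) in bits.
0.5528 bits

D_KL(P||Q) = Σ P(x) log₂(P(x)/Q(x))

Computing term by term:
  P(1)·log₂(P(1)/Q(1)) = 0.3721·log₂(0.3721/0.25) = 0.21350
  P(2)·log₂(P(2)/Q(2)) = 0.5062·log₂(0.5062/0.25) = 0.51520
  P(3)·log₂(P(3)/Q(3)) = 0.1118·log₂(0.1118/0.25) = -0.12980
  P(4)·log₂(P(4)/Q(4)) = 0.0099·log₂(0.0099/0.25) = -0.04612

D_KL(P||Q) = 0.21350 + 0.51520 - 0.12980 - 0.04612 = 0.55278 ≈ 0.5528 bits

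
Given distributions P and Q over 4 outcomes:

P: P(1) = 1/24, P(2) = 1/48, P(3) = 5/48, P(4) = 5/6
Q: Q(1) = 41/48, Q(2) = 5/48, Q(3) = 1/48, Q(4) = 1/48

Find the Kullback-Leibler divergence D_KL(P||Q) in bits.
4.4469 bits

D_KL(P||Q) = Σ P(x) log₂(P(x)/Q(x))

Computing term by term:
  P(1)·log₂(P(1)/Q(1)) = (1/24)·log₂((1/24)/(41/48)) = -0.18156
  P(2)·log₂(P(2)/Q(2)) = (1/48)·log₂((1/48)/(5/48)) = -0.04837
  P(3)·log₂(P(3)/Q(3)) = (5/48)·log₂((5/48)/(1/48)) = 0.24187
  P(4)·log₂(P(4)/Q(4)) = (5/6)·log₂((5/6)/(1/48)) = 4.43494

D_KL(P||Q) = -0.18156 - 0.04837 + 0.24187 + 4.43494 = 4.44688 ≈ 4.4469 bits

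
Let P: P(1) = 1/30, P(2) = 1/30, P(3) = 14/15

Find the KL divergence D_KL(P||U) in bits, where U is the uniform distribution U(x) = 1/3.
1.1649 bits

U(i) = 1/3 for all i

D_KL(P||U) = Σ P(x) log₂(P(x) / (1/3))
           = Σ P(x) log₂(P(x)) + log₂(3)
           = log₂(3) - H(P)

H(P) = -Σ P(x) log₂(P(x)):
  -P(1)·log₂(P(1)) = -(1/30)·log₂(1/30) = 0.16356
  -P(2)·log₂(P(2)) = -(1/30)·log₂(1/30) = 0.16356
  -P(3)·log₂(P(3)) = -(14/15)·log₂(14/15) = 0.09290
H(P) = 0.16356 + 0.16356 + 0.09290 = 0.42002 bits

log₂(3) = 1.58496 bits

D_KL(P||U) = 1.58496 - 0.42002 = 1.16494 ≈ 1.1649 bits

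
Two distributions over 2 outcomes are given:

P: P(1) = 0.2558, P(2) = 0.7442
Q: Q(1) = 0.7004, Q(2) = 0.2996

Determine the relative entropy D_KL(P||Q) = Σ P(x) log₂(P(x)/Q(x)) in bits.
0.6052 bits

D_KL(P||Q) = Σ P(x) log₂(P(x)/Q(x))

Computing term by term:
  P(1)·log₂(P(1)/Q(1)) = 0.2558·log₂(0.2558/0.7004) = -0.37172
  P(2)·log₂(P(2)/Q(2)) = 0.7442·log₂(0.7442/0.2996) = 0.97688

D_KL(P||Q) = -0.37172 + 0.97688 = 0.60516 ≈ 0.6052 bits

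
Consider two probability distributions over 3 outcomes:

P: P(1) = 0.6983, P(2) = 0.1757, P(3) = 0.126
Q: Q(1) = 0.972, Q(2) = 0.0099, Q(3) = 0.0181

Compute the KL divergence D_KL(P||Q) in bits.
0.7486 bits

D_KL(P||Q) = Σ P(x) log₂(P(x)/Q(x))

Computing term by term:
  P(1)·log₂(P(1)/Q(1)) = 0.6983·log₂(0.6983/0.972) = -0.33317
  P(2)·log₂(P(2)/Q(2)) = 0.1757·log₂(0.1757/0.0099) = 0.72907
  P(3)·log₂(P(3)/Q(3)) = 0.126·log₂(0.126/0.0181) = 0.35272

D_KL(P||Q) = -0.33317 + 0.72907 + 0.35272 = 0.74862 ≈ 0.7486 bits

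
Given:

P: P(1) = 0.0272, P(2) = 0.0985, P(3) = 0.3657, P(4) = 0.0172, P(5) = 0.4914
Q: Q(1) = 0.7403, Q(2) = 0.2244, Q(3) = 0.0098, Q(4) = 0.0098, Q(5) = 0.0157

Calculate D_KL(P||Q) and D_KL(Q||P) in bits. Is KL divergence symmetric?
D_KL(P||Q) = 4.1182 bits, D_KL(Q||P) = 3.6580 bits. No, KL divergence is not symmetric.

D_KL(P||Q) = Σ P(x) log₂(P(x)/Q(x))

Computing term by term:
  P(1)·log₂(P(1)/Q(1)) = 0.0272·log₂(0.0272/0.7403) = -0.12965
  P(2)·log₂(P(2)/Q(2)) = 0.0985·log₂(0.0985/0.2244) = -0.11701
  P(3)·log₂(P(3)/Q(3)) = 0.3657·log₂(0.3657/0.0098) = 1.90959
  P(4)·log₂(P(4)/Q(4)) = 0.0172·log₂(0.0172/0.0098) = 0.01396
  P(5)·log₂(P(5)/Q(5)) = 0.4914·log₂(0.4914/0.0157) = 2.44131

D_KL(P||Q) = -0.12965 - 0.11701 + 1.90959 + 0.01396 + 2.44131 = 4.11820 ≈ 4.1182 bits

D_KL(Q||P) = Σ Q(x) log₂(Q(x)/P(x))

Computing term by term:
  Q(1)·log₂(Q(1)/P(1)) = 0.7403·log₂(0.7403/0.0272) = 3.52859
  Q(2)·log₂(Q(2)/P(2)) = 0.2244·log₂(0.2244/0.0985) = 0.26656
  Q(3)·log₂(Q(3)/P(3)) = 0.0098·log₂(0.0098/0.3657) = -0.05117
  Q(4)·log₂(Q(4)/P(4)) = 0.0098·log₂(0.0098/0.0172) = -0.00795
  Q(5)·log₂(Q(5)/P(5)) = 0.0157·log₂(0.0157/0.4914) = -0.07800

D_KL(Q||P) = 3.52859 + 0.26656 - 0.05117 - 0.00795 - 0.07800 = 3.65803 ≈ 3.6580 bits

These are NOT equal (difference: 0.4602 bits). KL divergence is asymmetric: D_KL(P||Q) ≠ D_KL(Q||P) in general.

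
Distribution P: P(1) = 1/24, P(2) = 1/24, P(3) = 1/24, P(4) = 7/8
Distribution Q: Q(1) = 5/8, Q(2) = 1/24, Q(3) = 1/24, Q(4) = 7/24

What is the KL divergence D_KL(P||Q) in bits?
1.2241 bits

D_KL(P||Q) = Σ P(x) log₂(P(x)/Q(x))

Computing term by term:
  P(1)·log₂(P(1)/Q(1)) = (1/24)·log₂((1/24)/(5/8)) = -0.16279
  P(2)·log₂(P(2)/Q(2)) = (1/24)·log₂((1/24)/(1/24)) = 0.00000
  P(3)·log₂(P(3)/Q(3)) = (1/24)·log₂((1/24)/(1/24)) = 0.00000
  P(4)·log₂(P(4)/Q(4)) = (7/8)·log₂((7/8)/(7/24)) = 1.38684

D_KL(P||Q) = -0.16279 + 0.00000 + 0.00000 + 1.38684 = 1.22405 ≈ 1.2241 bits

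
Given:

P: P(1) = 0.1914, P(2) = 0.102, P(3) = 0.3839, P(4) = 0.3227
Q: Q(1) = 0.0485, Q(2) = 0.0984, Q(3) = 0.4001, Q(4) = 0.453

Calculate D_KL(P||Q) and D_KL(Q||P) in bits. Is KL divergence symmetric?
D_KL(P||Q) = 0.2036 bits, D_KL(Q||P) = 0.1444 bits. No, KL divergence is not symmetric.

D_KL(P||Q) = Σ P(x) log₂(P(x)/Q(x))

Computing term by term:
  P(1)·log₂(P(1)/Q(1)) = 0.1914·log₂(0.1914/0.0485) = 0.37907
  P(2)·log₂(P(2)/Q(2)) = 0.102·log₂(0.102/0.0984) = 0.00529
  P(3)·log₂(P(3)/Q(3)) = 0.3839·log₂(0.3839/0.4001) = -0.02289
  P(4)·log₂(P(4)/Q(4)) = 0.3227·log₂(0.3227/0.453) = -0.15790

D_KL(P||Q) = 0.37907 + 0.00529 - 0.02289 - 0.15790 = 0.20357 ≈ 0.2036 bits

D_KL(Q||P) = Σ Q(x) log₂(Q(x)/P(x))

Computing term by term:
  Q(1)·log₂(Q(1)/P(1)) = 0.0485·log₂(0.0485/0.1914) = -0.09606
  Q(2)·log₂(Q(2)/P(2)) = 0.0984·log₂(0.0984/0.102) = -0.00510
  Q(3)·log₂(Q(3)/P(3)) = 0.4001·log₂(0.4001/0.3839) = 0.02386
  Q(4)·log₂(Q(4)/P(4)) = 0.453·log₂(0.453/0.3227) = 0.22166

D_KL(Q||P) = -0.09606 - 0.00510 + 0.02386 + 0.22166 = 0.14436 ≈ 0.1444 bits

These are NOT equal (difference: 0.0592 bits). KL divergence is asymmetric: D_KL(P||Q) ≠ D_KL(Q||P) in general.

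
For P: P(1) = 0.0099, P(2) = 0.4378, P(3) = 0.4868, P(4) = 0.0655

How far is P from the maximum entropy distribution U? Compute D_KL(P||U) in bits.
0.6492 bits

U(i) = 1/4 for all i

D_KL(P||U) = Σ P(x) log₂(P(x) / (1/4))
           = Σ P(x) log₂(P(x)) + log₂(4)
           = log₂(4) - H(P)

H(P) = -Σ P(x) log₂(P(x)):
  -P(1)·log₂(P(1)) = -(0.0099)·log₂(0.0099) = 0.06592
  -P(2)·log₂(P(2)) = -(0.4378)·log₂(0.4378) = 0.52171
  -P(3)·log₂(P(3)) = -(0.4868)·log₂(0.4868) = 0.50559
  -P(4)·log₂(P(4)) = -(0.0655)·log₂(0.0655) = 0.25757
H(P) = 0.06592 + 0.52171 + 0.50559 + 0.25757 = 1.35079 bits

log₂(4) = 2.00000 bits

D_KL(P||U) = 2.00000 - 1.35079 = 0.64921 ≈ 0.6492 bits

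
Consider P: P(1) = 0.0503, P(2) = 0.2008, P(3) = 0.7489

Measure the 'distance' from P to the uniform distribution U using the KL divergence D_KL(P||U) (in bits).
0.5905 bits

U(i) = 1/3 for all i

D_KL(P||U) = Σ P(x) log₂(P(x) / (1/3))
           = Σ P(x) log₂(P(x)) + log₂(3)
           = log₂(3) - H(P)

H(P) = -Σ P(x) log₂(P(x)):
  -P(1)·log₂(P(1)) = -(0.0503)·log₂(0.0503) = 0.21696
  -P(2)·log₂(P(2)) = -(0.2008)·log₂(0.2008) = 0.46509
  -P(3)·log₂(P(3)) = -(0.7489)·log₂(0.7489) = 0.31241
H(P) = 0.21696 + 0.46509 + 0.31241 = 0.99446 bits

log₂(3) = 1.58496 bits

D_KL(P||U) = 1.58496 - 0.99446 = 0.59050 ≈ 0.5905 bits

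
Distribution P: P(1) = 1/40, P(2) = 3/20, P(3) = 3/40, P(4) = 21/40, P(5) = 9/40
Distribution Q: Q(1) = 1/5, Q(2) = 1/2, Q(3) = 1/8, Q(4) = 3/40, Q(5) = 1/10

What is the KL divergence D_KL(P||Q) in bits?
1.3463 bits

D_KL(P||Q) = Σ P(x) log₂(P(x)/Q(x))

Computing term by term:
  P(1)·log₂(P(1)/Q(1)) = (1/40)·log₂((1/40)/(1/5)) = -0.07500
  P(2)·log₂(P(2)/Q(2)) = (3/20)·log₂((3/20)/(1/2)) = -0.26054
  P(3)·log₂(P(3)/Q(3)) = (3/40)·log₂((3/40)/(1/8)) = -0.05527
  P(4)·log₂(P(4)/Q(4)) = (21/40)·log₂((21/40)/(3/40)) = 1.47386
  P(5)·log₂(P(5)/Q(5)) = (9/40)·log₂((9/40)/(1/10)) = 0.26323

D_KL(P||Q) = -0.07500 - 0.26054 - 0.05527 + 1.47386 + 0.26323 = 1.34628 ≈ 1.3463 bits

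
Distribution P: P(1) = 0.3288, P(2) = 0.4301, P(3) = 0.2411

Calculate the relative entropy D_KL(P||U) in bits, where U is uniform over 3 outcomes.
0.0390 bits

U(i) = 1/3 for all i

D_KL(P||U) = Σ P(x) log₂(P(x) / (1/3))
           = Σ P(x) log₂(P(x)) + log₂(3)
           = log₂(3) - H(P)

H(P) = -Σ P(x) log₂(P(x)):
  -P(1)·log₂(P(1)) = -(0.3288)·log₂(0.3288) = 0.52763
  -P(2)·log₂(P(2)) = -(0.4301)·log₂(0.4301) = 0.52354
  -P(3)·log₂(P(3)) = -(0.2411)·log₂(0.2411) = 0.49481
H(P) = 0.52763 + 0.52354 + 0.49481 = 1.54598 bits

log₂(3) = 1.58496 bits

D_KL(P||U) = 1.58496 - 1.54598 = 0.03898 ≈ 0.0390 bits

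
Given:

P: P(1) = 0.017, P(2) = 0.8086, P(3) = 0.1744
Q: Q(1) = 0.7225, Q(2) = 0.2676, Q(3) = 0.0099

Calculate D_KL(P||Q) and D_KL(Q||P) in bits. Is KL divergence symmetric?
D_KL(P||Q) = 1.9199 bits, D_KL(Q||P) = 3.4404 bits. No, KL divergence is not symmetric.

D_KL(P||Q) = Σ P(x) log₂(P(x)/Q(x))

Computing term by term:
  P(1)·log₂(P(1)/Q(1)) = 0.017·log₂(0.017/0.7225) = -0.09196
  P(2)·log₂(P(2)/Q(2)) = 0.8086·log₂(0.8086/0.2676) = 1.29000
  P(3)·log₂(P(3)/Q(3)) = 0.1744·log₂(0.1744/0.0099) = 0.72181

D_KL(P||Q) = -0.09196 + 1.29000 + 0.72181 = 1.91985 ≈ 1.9199 bits

D_KL(Q||P) = Σ Q(x) log₂(Q(x)/P(x))

Computing term by term:
  Q(1)·log₂(Q(1)/P(1)) = 0.7225·log₂(0.7225/0.017) = 3.90828
  Q(2)·log₂(Q(2)/P(2)) = 0.2676·log₂(0.2676/0.8086) = -0.42692
  Q(3)·log₂(Q(3)/P(3)) = 0.0099·log₂(0.0099/0.1744) = -0.04097

D_KL(Q||P) = 3.90828 - 0.42692 - 0.04097 = 3.44039 ≈ 3.4404 bits

These are NOT equal (difference: 1.5205 bits). KL divergence is asymmetric: D_KL(P||Q) ≠ D_KL(Q||P) in general.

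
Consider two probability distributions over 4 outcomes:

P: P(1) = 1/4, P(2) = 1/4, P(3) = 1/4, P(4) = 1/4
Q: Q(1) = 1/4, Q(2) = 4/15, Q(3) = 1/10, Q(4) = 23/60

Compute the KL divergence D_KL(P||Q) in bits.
0.1530 bits

D_KL(P||Q) = Σ P(x) log₂(P(x)/Q(x))

Computing term by term:
  P(1)·log₂(P(1)/Q(1)) = (1/4)·log₂((1/4)/(1/4)) = 0.00000
  P(2)·log₂(P(2)/Q(2)) = (1/4)·log₂((1/4)/(4/15)) = -0.02328
  P(3)·log₂(P(3)/Q(3)) = (1/4)·log₂((1/4)/(1/10)) = 0.33048
  P(4)·log₂(P(4)/Q(4)) = (1/4)·log₂((1/4)/(23/60)) = -0.15417

D_KL(P||Q) = 0.00000 - 0.02328 + 0.33048 - 0.15417 = 0.15303 ≈ 0.1530 bits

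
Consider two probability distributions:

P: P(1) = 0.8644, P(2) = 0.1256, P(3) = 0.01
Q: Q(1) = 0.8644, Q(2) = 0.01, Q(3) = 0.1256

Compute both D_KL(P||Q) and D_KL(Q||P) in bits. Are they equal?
D_KL(P||Q) = 0.4220 bits, D_KL(Q||P) = 0.4220 bits. Yes, in this case they are equal (although KL divergence is not symmetric in general).

D_KL(P||Q) = Σ P(x) log₂(P(x)/Q(x))

Computing term by term:
  P(1)·log₂(P(1)/Q(1)) = 0.8644·log₂(0.8644/0.8644) = 0.00000
  P(2)·log₂(P(2)/Q(2)) = 0.1256·log₂(0.1256/0.01) = 0.45854
  P(3)·log₂(P(3)/Q(3)) = 0.01·log₂(0.01/0.1256) = -0.03651

D_KL(P||Q) = 0.00000 + 0.45854 - 0.03651 = 0.42203 ≈ 0.4220 bits

D_KL(Q||P) = Σ Q(x) log₂(Q(x)/P(x))

Computing term by term:
  Q(1)·log₂(Q(1)/P(1)) = 0.8644·log₂(0.8644/0.8644) = 0.00000
  Q(2)·log₂(Q(2)/P(2)) = 0.01·log₂(0.01/0.1256) = -0.03651
  Q(3)·log₂(Q(3)/P(3)) = 0.1256·log₂(0.1256/0.01) = 0.45854

D_KL(Q||P) = 0.00000 - 0.03651 + 0.45854 = 0.42203 ≈ 0.4220 bits

These ARE equal here. Q is P with outcomes relabeled (Q(2) = P(3), Q(3) = P(2)) by a relabeling that is its own inverse, so the two sums contain exactly the same terms in a different order. This is a special case — KL divergence is not symmetric in general: D_KL(P||Q) ≠ D_KL(Q||P) for most P, Q.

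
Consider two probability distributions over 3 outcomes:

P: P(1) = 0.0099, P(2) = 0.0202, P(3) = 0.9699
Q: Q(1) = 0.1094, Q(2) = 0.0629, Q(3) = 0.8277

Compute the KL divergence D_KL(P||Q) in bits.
0.1544 bits

D_KL(P||Q) = Σ P(x) log₂(P(x)/Q(x))

Computing term by term:
  P(1)·log₂(P(1)/Q(1)) = 0.0099·log₂(0.0099/0.1094) = -0.03431
  P(2)·log₂(P(2)/Q(2)) = 0.0202·log₂(0.0202/0.0629) = -0.03310
  P(3)·log₂(P(3)/Q(3)) = 0.9699·log₂(0.9699/0.8277) = 0.22184

D_KL(P||Q) = -0.03431 - 0.03310 + 0.22184 = 0.15443 ≈ 0.1544 bits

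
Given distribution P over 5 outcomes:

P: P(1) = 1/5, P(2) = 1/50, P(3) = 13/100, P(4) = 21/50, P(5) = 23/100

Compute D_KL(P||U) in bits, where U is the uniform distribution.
0.3487 bits

U(i) = 1/5 for all i

D_KL(P||U) = Σ P(x) log₂(P(x) / (1/5))
           = Σ P(x) log₂(P(x)) + log₂(5)
           = log₂(5) - H(P)

H(P) = -Σ P(x) log₂(P(x)):
  -P(1)·log₂(P(1)) = -(1/5)·log₂(1/5) = 0.46439
  -P(2)·log₂(P(2)) = -(1/50)·log₂(1/50) = 0.11288
  -P(3)·log₂(P(3)) = -(13/100)·log₂(13/100) = 0.38264
  -P(4)·log₂(P(4)) = -(21/50)·log₂(21/50) = 0.52565
  -P(5)·log₂(P(5)) = -(23/100)·log₂(23/100) = 0.48767
H(P) = 0.46439 + 0.11288 + 0.38264 + 0.52565 + 0.48767 = 1.97323 bits

log₂(5) = 2.32193 bits

D_KL(P||U) = 2.32193 - 1.97323 = 0.34870 ≈ 0.3487 bits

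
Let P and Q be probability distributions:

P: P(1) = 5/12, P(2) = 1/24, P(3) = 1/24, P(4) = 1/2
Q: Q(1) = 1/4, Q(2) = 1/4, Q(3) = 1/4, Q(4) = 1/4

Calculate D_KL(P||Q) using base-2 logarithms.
0.5917 bits

D_KL(P||Q) = Σ P(x) log₂(P(x)/Q(x))

Computing term by term:
  P(1)·log₂(P(1)/Q(1)) = (5/12)·log₂((5/12)/(1/4)) = 0.30707
  P(2)·log₂(P(2)/Q(2)) = (1/24)·log₂((1/24)/(1/4)) = -0.10771
  P(3)·log₂(P(3)/Q(3)) = (1/24)·log₂((1/24)/(1/4)) = -0.10771
  P(4)·log₂(P(4)/Q(4)) = (1/2)·log₂((1/2)/(1/4)) = 0.50000

D_KL(P||Q) = 0.30707 - 0.10771 - 0.10771 + 0.50000 = 0.59165 ≈ 0.5917 bits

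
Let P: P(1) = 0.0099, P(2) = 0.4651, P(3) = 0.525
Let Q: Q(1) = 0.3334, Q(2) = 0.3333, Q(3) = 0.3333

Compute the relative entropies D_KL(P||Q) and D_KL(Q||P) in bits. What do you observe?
D_KL(P||Q) = 0.5175 bits, D_KL(Q||P) = 1.3129 bits. The two directions give different values (D_KL(Q||P) exceeds D_KL(P||Q) by 0.7954 bits): KL divergence is asymmetric.

D_KL(P||Q) = Σ P(x) log₂(P(x)/Q(x))

Computing term by term:
  P(1)·log₂(P(1)/Q(1)) = 0.0099·log₂(0.0099/0.3334) = -0.05023
  P(2)·log₂(P(2)/Q(2)) = 0.4651·log₂(0.4651/0.3333) = 0.22358
  P(3)·log₂(P(3)/Q(3)) = 0.525·log₂(0.525/0.3333) = 0.34414

D_KL(P||Q) = -0.05023 + 0.22358 + 0.34414 = 0.51749 ≈ 0.5175 bits

D_KL(Q||P) = Σ Q(x) log₂(Q(x)/P(x))

Computing term by term:
  Q(1)·log₂(Q(1)/P(1)) = 0.3334·log₂(0.3334/0.0099) = 1.69157
  Q(2)·log₂(Q(2)/P(2)) = 0.3333·log₂(0.3333/0.4651) = -0.16022
  Q(3)·log₂(Q(3)/P(3)) = 0.3333·log₂(0.3333/0.525) = -0.21848

D_KL(Q||P) = 1.69157 - 0.16022 - 0.21848 = 1.31287 ≈ 1.3129 bits

These are NOT equal (difference: 0.7954 bits). KL divergence is asymmetric: D_KL(P||Q) ≠ D_KL(Q||P) in general.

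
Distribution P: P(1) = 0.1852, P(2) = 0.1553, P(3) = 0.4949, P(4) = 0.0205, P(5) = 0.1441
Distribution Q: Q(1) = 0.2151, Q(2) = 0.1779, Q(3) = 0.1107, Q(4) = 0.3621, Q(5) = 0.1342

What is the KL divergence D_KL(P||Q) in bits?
0.9287 bits

D_KL(P||Q) = Σ P(x) log₂(P(x)/Q(x))

Computing term by term:
  P(1)·log₂(P(1)/Q(1)) = 0.1852·log₂(0.1852/0.2151) = -0.03999
  P(2)·log₂(P(2)/Q(2)) = 0.1553·log₂(0.1553/0.1779) = -0.03044
  P(3)·log₂(P(3)/Q(3)) = 0.4949·log₂(0.4949/0.1107) = 1.06922
  P(4)·log₂(P(4)/Q(4)) = 0.0205·log₂(0.0205/0.3621) = -0.08493
  P(5)·log₂(P(5)/Q(5)) = 0.1441·log₂(0.1441/0.1342) = 0.01480

D_KL(P||Q) = -0.03999 - 0.03044 + 1.06922 - 0.08493 + 0.01480 = 0.92866 ≈ 0.9287 bits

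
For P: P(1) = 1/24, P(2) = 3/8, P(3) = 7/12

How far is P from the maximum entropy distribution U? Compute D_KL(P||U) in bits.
0.4097 bits

U(i) = 1/3 for all i

D_KL(P||U) = Σ P(x) log₂(P(x) / (1/3))
           = Σ P(x) log₂(P(x)) + log₂(3)
           = log₂(3) - H(P)

H(P) = -Σ P(x) log₂(P(x)):
  -P(1)·log₂(P(1)) = -(1/24)·log₂(1/24) = 0.19104
  -P(2)·log₂(P(2)) = -(3/8)·log₂(3/8) = 0.53064
  -P(3)·log₂(P(3)) = -(7/12)·log₂(7/12) = 0.45360
H(P) = 0.19104 + 0.53064 + 0.45360 = 1.17528 bits

log₂(3) = 1.58496 bits

D_KL(P||U) = 1.58496 - 1.17528 = 0.40968 ≈ 0.4097 bits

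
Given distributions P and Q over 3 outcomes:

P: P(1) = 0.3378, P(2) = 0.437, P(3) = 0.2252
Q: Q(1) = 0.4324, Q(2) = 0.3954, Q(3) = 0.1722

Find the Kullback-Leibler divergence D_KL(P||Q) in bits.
0.0299 bits

D_KL(P||Q) = Σ P(x) log₂(P(x)/Q(x))

Computing term by term:
  P(1)·log₂(P(1)/Q(1)) = 0.3378·log₂(0.3378/0.4324) = -0.12032
  P(2)·log₂(P(2)/Q(2)) = 0.437·log₂(0.437/0.3954) = 0.06307
  P(3)·log₂(P(3)/Q(3)) = 0.2252·log₂(0.2252/0.1722) = 0.08718

D_KL(P||Q) = -0.12032 + 0.06307 + 0.08718 = 0.02993 ≈ 0.0299 bits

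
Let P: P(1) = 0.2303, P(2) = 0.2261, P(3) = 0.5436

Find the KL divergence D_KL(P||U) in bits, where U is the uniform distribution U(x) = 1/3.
0.1341 bits

U(i) = 1/3 for all i

D_KL(P||U) = Σ P(x) log₂(P(x) / (1/3))
           = Σ P(x) log₂(P(x)) + log₂(3)
           = log₂(3) - H(P)

H(P) = -Σ P(x) log₂(P(x)):
  -P(1)·log₂(P(1)) = -(0.2303)·log₂(0.2303) = 0.48787
  -P(2)·log₂(P(2)) = -(0.2261)·log₂(0.2261) = 0.48498
  -P(3)·log₂(P(3)) = -(0.5436)·log₂(0.5436) = 0.47803
H(P) = 0.48787 + 0.48498 + 0.47803 = 1.45088 bits

log₂(3) = 1.58496 bits

D_KL(P||U) = 1.58496 - 1.45088 = 0.13408 ≈ 0.1341 bits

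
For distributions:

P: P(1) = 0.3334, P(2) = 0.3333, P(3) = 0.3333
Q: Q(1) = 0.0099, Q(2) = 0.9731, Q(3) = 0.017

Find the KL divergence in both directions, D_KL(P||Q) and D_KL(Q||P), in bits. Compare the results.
D_KL(P||Q) = 2.6073 bits, D_KL(Q||P) = 1.3810 bits. D_KL(P||Q) is larger than D_KL(Q||P) by 1.2263 bits; the two directions differ.

D_KL(P||Q) = Σ P(x) log₂(P(x)/Q(x))

Computing term by term:
  P(1)·log₂(P(1)/Q(1)) = 0.3334·log₂(0.3334/0.0099) = 1.69157
  P(2)·log₂(P(2)/Q(2)) = 0.3333·log₂(0.3333/0.9731) = -0.51520
  P(3)·log₂(P(3)/Q(3)) = 0.3333·log₂(0.3333/0.017) = 1.43093

D_KL(P||Q) = 1.69157 - 0.51520 + 1.43093 = 2.60730 ≈ 2.6073 bits

D_KL(Q||P) = Σ Q(x) log₂(Q(x)/P(x))

Computing term by term:
  Q(1)·log₂(Q(1)/P(1)) = 0.0099·log₂(0.0099/0.3334) = -0.05023
  Q(2)·log₂(Q(2)/P(2)) = 0.9731·log₂(0.9731/0.3333) = 1.50419
  Q(3)·log₂(Q(3)/P(3)) = 0.017·log₂(0.017/0.3333) = -0.07298

D_KL(Q||P) = -0.05023 + 1.50419 - 0.07298 = 1.38098 ≈ 1.3810 bits

These are NOT equal (difference: 1.2263 bits). KL divergence is asymmetric: D_KL(P||Q) ≠ D_KL(Q||P) in general.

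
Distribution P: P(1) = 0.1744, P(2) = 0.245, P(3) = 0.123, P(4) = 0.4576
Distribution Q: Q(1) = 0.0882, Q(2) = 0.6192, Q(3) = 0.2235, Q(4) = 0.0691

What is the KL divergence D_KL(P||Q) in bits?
0.9859 bits

D_KL(P||Q) = Σ P(x) log₂(P(x)/Q(x))

Computing term by term:
  P(1)·log₂(P(1)/Q(1)) = 0.1744·log₂(0.1744/0.0882) = 0.17153
  P(2)·log₂(P(2)/Q(2)) = 0.245·log₂(0.245/0.6192) = -0.32772
  P(3)·log₂(P(3)/Q(3)) = 0.123·log₂(0.123/0.2235) = -0.10598
  P(4)·log₂(P(4)/Q(4)) = 0.4576·log₂(0.4576/0.0691) = 1.24803

D_KL(P||Q) = 0.17153 - 0.32772 - 0.10598 + 1.24803 = 0.98586 ≈ 0.9859 bits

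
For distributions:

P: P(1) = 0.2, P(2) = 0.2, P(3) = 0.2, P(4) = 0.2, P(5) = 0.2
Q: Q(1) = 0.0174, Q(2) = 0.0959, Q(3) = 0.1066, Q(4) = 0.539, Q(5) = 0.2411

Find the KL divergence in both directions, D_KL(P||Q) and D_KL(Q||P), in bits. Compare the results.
D_KL(P||Q) = 0.7582 bits, D_KL(Q||P) = 0.5762 bits. D_KL(P||Q) is larger than D_KL(Q||P) by 0.1820 bits; the two directions differ.

D_KL(P||Q) = Σ P(x) log₂(P(x)/Q(x))

Computing term by term:
  P(1)·log₂(P(1)/Q(1)) = 0.2·log₂(0.2/0.0174) = 0.70457
  P(2)·log₂(P(2)/Q(2)) = 0.2·log₂(0.2/0.0959) = 0.21208
  P(3)·log₂(P(3)/Q(3)) = 0.2·log₂(0.2/0.1066) = 0.18156
  P(4)·log₂(P(4)/Q(4)) = 0.2·log₂(0.2/0.539) = -0.28606
  P(5)·log₂(P(5)/Q(5)) = 0.2·log₂(0.2/0.2411) = -0.05393

D_KL(P||Q) = 0.70457 + 0.21208 + 0.18156 - 0.28606 - 0.05393 = 0.75822 ≈ 0.7582 bits

D_KL(Q||P) = Σ Q(x) log₂(Q(x)/P(x))

Computing term by term:
  Q(1)·log₂(Q(1)/P(1)) = 0.0174·log₂(0.0174/0.2) = -0.06130
  Q(2)·log₂(Q(2)/P(2)) = 0.0959·log₂(0.0959/0.2) = -0.10169
  Q(3)·log₂(Q(3)/P(3)) = 0.1066·log₂(0.1066/0.2) = -0.09677
  Q(4)·log₂(Q(4)/P(4)) = 0.539·log₂(0.539/0.2) = 0.77092
  Q(5)·log₂(Q(5)/P(5)) = 0.2411·log₂(0.2411/0.2) = 0.06501

D_KL(Q||P) = -0.06130 - 0.10169 - 0.09677 + 0.77092 + 0.06501 = 0.57617 ≈ 0.5762 bits

These are NOT equal (difference: 0.1820 bits). KL divergence is asymmetric: D_KL(P||Q) ≠ D_KL(Q||P) in general.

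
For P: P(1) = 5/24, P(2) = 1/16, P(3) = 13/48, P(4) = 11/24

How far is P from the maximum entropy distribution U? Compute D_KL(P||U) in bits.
0.2523 bits

U(i) = 1/4 for all i

D_KL(P||U) = Σ P(x) log₂(P(x) / (1/4))
           = Σ P(x) log₂(P(x)) + log₂(4)
           = log₂(4) - H(P)

H(P) = -Σ P(x) log₂(P(x)):
  -P(1)·log₂(P(1)) = -(5/24)·log₂(5/24) = 0.47147
  -P(2)·log₂(P(2)) = -(1/16)·log₂(1/16) = 0.25000
  -P(3)·log₂(P(3)) = -(13/48)·log₂(13/48) = 0.51039
  -P(4)·log₂(P(4)) = -(11/24)·log₂(11/24) = 0.51587
H(P) = 0.47147 + 0.25000 + 0.51039 + 0.51587 = 1.74773 bits

log₂(4) = 2.00000 bits

D_KL(P||U) = 2.00000 - 1.74773 = 0.25227 ≈ 0.2523 bits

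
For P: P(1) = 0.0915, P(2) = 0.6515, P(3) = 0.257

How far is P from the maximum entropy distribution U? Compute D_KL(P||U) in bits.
0.3628 bits

U(i) = 1/3 for all i

D_KL(P||U) = Σ P(x) log₂(P(x) / (1/3))
           = Σ P(x) log₂(P(x)) + log₂(3)
           = log₂(3) - H(P)

H(P) = -Σ P(x) log₂(P(x)):
  -P(1)·log₂(P(1)) = -(0.0915)·log₂(0.0915) = 0.31568
  -P(2)·log₂(P(2)) = -(0.6515)·log₂(0.6515) = 0.40273
  -P(3)·log₂(P(3)) = -(0.257)·log₂(0.257) = 0.50376
H(P) = 0.31568 + 0.40273 + 0.50376 = 1.22217 bits

log₂(3) = 1.58496 bits

D_KL(P||U) = 1.58496 - 1.22217 = 0.36279 ≈ 0.3628 bits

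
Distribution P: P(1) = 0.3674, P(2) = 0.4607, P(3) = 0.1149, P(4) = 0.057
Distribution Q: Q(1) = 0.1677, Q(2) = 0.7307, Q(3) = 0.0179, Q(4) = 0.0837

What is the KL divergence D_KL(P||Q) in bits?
0.3857 bits

D_KL(P||Q) = Σ P(x) log₂(P(x)/Q(x))

Computing term by term:
  P(1)·log₂(P(1)/Q(1)) = 0.3674·log₂(0.3674/0.1677) = 0.41570
  P(2)·log₂(P(2)/Q(2)) = 0.4607·log₂(0.4607/0.7307) = -0.30657
  P(3)·log₂(P(3)/Q(3)) = 0.1149·log₂(0.1149/0.0179) = 0.30820
  P(4)·log₂(P(4)/Q(4)) = 0.057·log₂(0.057/0.0837) = -0.03159

D_KL(P||Q) = 0.41570 - 0.30657 + 0.30820 - 0.03159 = 0.38574 ≈ 0.3857 bits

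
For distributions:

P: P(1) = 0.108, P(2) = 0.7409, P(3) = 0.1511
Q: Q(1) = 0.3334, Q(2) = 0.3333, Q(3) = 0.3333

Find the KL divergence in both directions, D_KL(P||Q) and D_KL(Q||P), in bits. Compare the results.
D_KL(P||Q) = 0.5058 bits, D_KL(Q||P) = 0.5385 bits. D_KL(Q||P) is larger than D_KL(P||Q) by 0.0327 bits; the two directions differ.

D_KL(P||Q) = Σ P(x) log₂(P(x)/Q(x))

Computing term by term:
  P(1)·log₂(P(1)/Q(1)) = 0.108·log₂(0.108/0.3334) = -0.17563
  P(2)·log₂(P(2)/Q(2)) = 0.7409·log₂(0.7409/0.3333) = 0.85386
  P(3)·log₂(P(3)/Q(3)) = 0.1511·log₂(0.1511/0.3333) = -0.17245

D_KL(P||Q) = -0.17563 + 0.85386 - 0.17245 = 0.50578 ≈ 0.5058 bits

D_KL(Q||P) = Σ Q(x) log₂(Q(x)/P(x))

Computing term by term:
  Q(1)·log₂(Q(1)/P(1)) = 0.3334·log₂(0.3334/0.108) = 0.54218
  Q(2)·log₂(Q(2)/P(2)) = 0.3333·log₂(0.3333/0.7409) = -0.38411
  Q(3)·log₂(Q(3)/P(3)) = 0.3333·log₂(0.3333/0.1511) = 0.38040

D_KL(Q||P) = 0.54218 - 0.38411 + 0.38040 = 0.53847 ≈ 0.5385 bits

These are NOT equal (difference: 0.0327 bits). KL divergence is asymmetric: D_KL(P||Q) ≠ D_KL(Q||P) in general.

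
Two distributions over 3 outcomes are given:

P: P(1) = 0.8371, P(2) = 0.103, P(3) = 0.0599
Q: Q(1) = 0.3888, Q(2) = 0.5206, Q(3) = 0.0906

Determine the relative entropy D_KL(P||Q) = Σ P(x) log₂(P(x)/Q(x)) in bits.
0.6496 bits

D_KL(P||Q) = Σ P(x) log₂(P(x)/Q(x))

Computing term by term:
  P(1)·log₂(P(1)/Q(1)) = 0.8371·log₂(0.8371/0.3888) = 0.92614
  P(2)·log₂(P(2)/Q(2)) = 0.103·log₂(0.103/0.5206) = -0.24077
  P(3)·log₂(P(3)/Q(3)) = 0.0599·log₂(0.0599/0.0906) = -0.03576

D_KL(P||Q) = 0.92614 - 0.24077 - 0.03576 = 0.64961 ≈ 0.6496 bits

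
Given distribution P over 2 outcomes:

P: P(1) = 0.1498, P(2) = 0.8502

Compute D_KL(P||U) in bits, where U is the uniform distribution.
0.3907 bits

U(i) = 1/2 for all i

D_KL(P||U) = Σ P(x) log₂(P(x) / (1/2))
           = Σ P(x) log₂(P(x)) + log₂(2)
           = log₂(2) - H(P)

H(P) = -Σ P(x) log₂(P(x)):
  -P(1)·log₂(P(1)) = -(0.1498)·log₂(0.1498) = 0.41029
  -P(2)·log₂(P(2)) = -(0.8502)·log₂(0.8502) = 0.19905
H(P) = 0.41029 + 0.19905 = 0.60934 bits

log₂(2) = 1.00000 bits

D_KL(P||U) = 1.00000 - 0.60934 = 0.39066 ≈ 0.3907 bits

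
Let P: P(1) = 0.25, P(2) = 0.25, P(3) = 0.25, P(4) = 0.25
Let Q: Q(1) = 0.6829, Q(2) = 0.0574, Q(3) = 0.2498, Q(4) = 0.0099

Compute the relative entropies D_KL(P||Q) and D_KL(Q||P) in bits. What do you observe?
D_KL(P||Q) = 1.3331 bits, D_KL(Q||P) = 0.8218 bits. The two directions give different values (D_KL(P||Q) exceeds D_KL(Q||P) by 0.5113 bits): KL divergence is asymmetric.

D_KL(P||Q) = Σ P(x) log₂(P(x)/Q(x))

Computing term by term:
  P(1)·log₂(P(1)/Q(1)) = 0.25·log₂(0.25/0.6829) = -0.36244
  P(2)·log₂(P(2)/Q(2)) = 0.25·log₂(0.25/0.0574) = 0.53070
  P(3)·log₂(P(3)/Q(3)) = 0.25·log₂(0.25/0.2498) = 0.00029
  P(4)·log₂(P(4)/Q(4)) = 0.25·log₂(0.25/0.0099) = 1.16459

D_KL(P||Q) = -0.36244 + 0.53070 + 0.00029 + 1.16459 = 1.33314 ≈ 1.3331 bits

D_KL(Q||P) = Σ Q(x) log₂(Q(x)/P(x))

Computing term by term:
  Q(1)·log₂(Q(1)/P(1)) = 0.6829·log₂(0.6829/0.25) = 0.99003
  Q(2)·log₂(Q(2)/P(2)) = 0.0574·log₂(0.0574/0.25) = -0.12185
  Q(3)·log₂(Q(3)/P(3)) = 0.2498·log₂(0.2498/0.25) = -0.00029
  Q(4)·log₂(Q(4)/P(4)) = 0.0099·log₂(0.0099/0.25) = -0.04612

D_KL(Q||P) = 0.99003 - 0.12185 - 0.00029 - 0.04612 = 0.82177 ≈ 0.8218 bits

These are NOT equal (difference: 0.5113 bits). KL divergence is asymmetric: D_KL(P||Q) ≠ D_KL(Q||P) in general.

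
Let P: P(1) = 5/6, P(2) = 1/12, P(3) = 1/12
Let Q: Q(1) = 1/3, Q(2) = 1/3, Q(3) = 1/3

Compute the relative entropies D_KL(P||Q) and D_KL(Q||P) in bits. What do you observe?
D_KL(P||Q) = 0.7683 bits, D_KL(Q||P) = 0.8927 bits. The two directions give different values (D_KL(Q||P) exceeds D_KL(P||Q) by 0.1244 bits): KL divergence is asymmetric.

D_KL(P||Q) = Σ P(x) log₂(P(x)/Q(x))

Computing term by term:
  P(1)·log₂(P(1)/Q(1)) = (5/6)·log₂((5/6)/(1/3)) = 1.10161
  P(2)·log₂(P(2)/Q(2)) = (1/12)·log₂((1/12)/(1/3)) = -0.16667
  P(3)·log₂(P(3)/Q(3)) = (1/12)·log₂((1/12)/(1/3)) = -0.16667

D_KL(P||Q) = 1.10161 - 0.16667 - 0.16667 = 0.76827 ≈ 0.7683 bits

D_KL(Q||P) = Σ Q(x) log₂(Q(x)/P(x))

Computing term by term:
  Q(1)·log₂(Q(1)/P(1)) = (1/3)·log₂((1/3)/(5/6)) = -0.44064
  Q(2)·log₂(Q(2)/P(2)) = (1/3)·log₂((1/3)/(1/12)) = 0.66667
  Q(3)·log₂(Q(3)/P(3)) = (1/3)·log₂((1/3)/(1/12)) = 0.66667

D_KL(Q||P) = -0.44064 + 0.66667 + 0.66667 = 0.89270 ≈ 0.8927 bits

These are NOT equal (difference: 0.1244 bits). KL divergence is asymmetric: D_KL(P||Q) ≠ D_KL(Q||P) in general.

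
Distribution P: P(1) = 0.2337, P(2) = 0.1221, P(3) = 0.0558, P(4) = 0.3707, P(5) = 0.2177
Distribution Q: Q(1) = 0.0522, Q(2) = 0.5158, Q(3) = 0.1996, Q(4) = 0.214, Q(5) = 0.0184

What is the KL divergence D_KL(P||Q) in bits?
1.2188 bits

D_KL(P||Q) = Σ P(x) log₂(P(x)/Q(x))

Computing term by term:
  P(1)·log₂(P(1)/Q(1)) = 0.2337·log₂(0.2337/0.0522) = 0.50538
  P(2)·log₂(P(2)/Q(2)) = 0.1221·log₂(0.1221/0.5158) = -0.25382
  P(3)·log₂(P(3)/Q(3)) = 0.0558·log₂(0.0558/0.1996) = -0.10260
  P(4)·log₂(P(4)/Q(4)) = 0.3707·log₂(0.3707/0.214) = 0.29383
  P(5)·log₂(P(5)/Q(5)) = 0.2177·log₂(0.2177/0.0184) = 0.77601

D_KL(P||Q) = 0.50538 - 0.25382 - 0.10260 + 0.29383 + 0.77601 = 1.21880 ≈ 1.2188 bits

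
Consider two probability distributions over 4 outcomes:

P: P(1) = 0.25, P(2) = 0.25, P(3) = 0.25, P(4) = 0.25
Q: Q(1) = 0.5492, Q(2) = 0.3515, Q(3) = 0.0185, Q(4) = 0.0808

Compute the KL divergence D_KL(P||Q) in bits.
0.9397 bits

D_KL(P||Q) = Σ P(x) log₂(P(x)/Q(x))

Computing term by term:
  P(1)·log₂(P(1)/Q(1)) = 0.25·log₂(0.25/0.5492) = -0.28385
  P(2)·log₂(P(2)/Q(2)) = 0.25·log₂(0.25/0.3515) = -0.12290
  P(3)·log₂(P(3)/Q(3)) = 0.25·log₂(0.25/0.0185) = 0.93908
  P(4)·log₂(P(4)/Q(4)) = 0.25·log₂(0.25/0.0808) = 0.40738

D_KL(P||Q) = -0.28385 - 0.12290 + 0.93908 + 0.40738 = 0.93971 ≈ 0.9397 bits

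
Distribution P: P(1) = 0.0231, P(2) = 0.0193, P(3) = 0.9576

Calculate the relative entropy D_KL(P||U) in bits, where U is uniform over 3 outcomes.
1.2896 bits

U(i) = 1/3 for all i

D_KL(P||U) = Σ P(x) log₂(P(x) / (1/3))
           = Σ P(x) log₂(P(x)) + log₂(3)
           = log₂(3) - H(P)

H(P) = -Σ P(x) log₂(P(x)):
  -P(1)·log₂(P(1)) = -(0.0231)·log₂(0.0231) = 0.12557
  -P(2)·log₂(P(2)) = -(0.0193)·log₂(0.0193) = 0.10992
  -P(3)·log₂(P(3)) = -(0.9576)·log₂(0.9576) = 0.05985
H(P) = 0.12557 + 0.10992 + 0.05985 = 0.29534 bits

log₂(3) = 1.58496 bits

D_KL(P||U) = 1.58496 - 0.29534 = 1.28962 ≈ 1.2896 bits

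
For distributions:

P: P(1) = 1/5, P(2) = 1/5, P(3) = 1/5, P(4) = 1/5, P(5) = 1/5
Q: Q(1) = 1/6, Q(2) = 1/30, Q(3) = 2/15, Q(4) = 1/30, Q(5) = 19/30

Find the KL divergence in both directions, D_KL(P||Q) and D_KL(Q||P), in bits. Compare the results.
D_KL(P||Q) = 0.8710 bits, D_KL(Q||P) = 0.7590 bits. D_KL(P||Q) is larger than D_KL(Q||P) by 0.1120 bits; the two directions differ.

D_KL(P||Q) = Σ P(x) log₂(P(x)/Q(x))

Computing term by term:
  P(1)·log₂(P(1)/Q(1)) = (1/5)·log₂((1/5)/(1/6)) = 0.05261
  P(2)·log₂(P(2)/Q(2)) = (1/5)·log₂((1/5)/(1/30)) = 0.51699
  P(3)·log₂(P(3)/Q(3)) = (1/5)·log₂((1/5)/(2/15)) = 0.11699
  P(4)·log₂(P(4)/Q(4)) = (1/5)·log₂((1/5)/(1/30)) = 0.51699
  P(5)·log₂(P(5)/Q(5)) = (1/5)·log₂((1/5)/(19/30)) = -0.33259

D_KL(P||Q) = 0.05261 + 0.51699 + 0.11699 + 0.51699 - 0.33259 = 0.87099 ≈ 0.8710 bits

D_KL(Q||P) = Σ Q(x) log₂(Q(x)/P(x))

Computing term by term:
  Q(1)·log₂(Q(1)/P(1)) = (1/6)·log₂((1/6)/(1/5)) = -0.04384
  Q(2)·log₂(Q(2)/P(2)) = (1/30)·log₂((1/30)/(1/5)) = -0.08617
  Q(3)·log₂(Q(3)/P(3)) = (2/15)·log₂((2/15)/(1/5)) = -0.07800
  Q(4)·log₂(Q(4)/P(4)) = (1/30)·log₂((1/30)/(1/5)) = -0.08617
  Q(5)·log₂(Q(5)/P(5)) = (19/30)·log₂((19/30)/(1/5)) = 1.05321

D_KL(Q||P) = -0.04384 - 0.08617 - 0.07800 - 0.08617 + 1.05321 = 0.75903 ≈ 0.7590 bits

These are NOT equal (difference: 0.1120 bits). KL divergence is asymmetric: D_KL(P||Q) ≠ D_KL(Q||P) in general.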